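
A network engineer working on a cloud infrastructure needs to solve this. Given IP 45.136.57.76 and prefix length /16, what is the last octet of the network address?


Given: IP = 45.136.57.76, prefix = /16
Subnet mask = 255.255.0.0
Last octet of IP: 76
Last octet of mask: 0
Network last octet = 76 AND 0 = 0

0


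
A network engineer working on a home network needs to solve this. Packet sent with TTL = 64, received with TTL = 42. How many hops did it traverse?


Given: initial TTL = 64, received TTL = 42
Hops = initial TTL - received TTL
Hops = 64 - 42 = 22

22


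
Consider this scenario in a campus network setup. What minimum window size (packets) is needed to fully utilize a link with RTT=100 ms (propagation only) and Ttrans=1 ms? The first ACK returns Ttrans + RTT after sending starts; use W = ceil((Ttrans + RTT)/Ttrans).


Given: Ttrans = 1 ms, RTT = 100 ms (= 2 * Tprop, Tprop = 50 ms)
Time until first ACK returns = Ttrans + RTT = 1 + 100 = 101 ms
Need W * Ttrans >= Ttrans + RTT  ->  W >= (Ttrans + RTT) / Ttrans
(Ttrans + RTT) / Ttrans = 101 / 1 = 101
W_min = ceil(101) = 101

101


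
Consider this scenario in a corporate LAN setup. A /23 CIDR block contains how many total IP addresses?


Given: CIDR prefix /23
Host bits = 32 - 23 = 9
Total addresses = 2^9 = 512

512


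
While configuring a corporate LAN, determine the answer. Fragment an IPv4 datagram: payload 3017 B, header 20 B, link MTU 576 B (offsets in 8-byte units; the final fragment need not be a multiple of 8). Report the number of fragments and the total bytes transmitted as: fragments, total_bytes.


Max data per non-final fragment = floor((MTU - header)/8)*8 = floor((576 - 20)/8)*8 = floor(556/8)*8 = 552 B
Final fragment needs no 8-byte alignment: it can carry up to MTU - header = 556 B
Non-final fragments needed = ceil((payload - 556) / 552) = ceil(2461/552) = ceil(4.4583) = 5
Number of fragments = 5 + 1 = 6
Fragment sizes (data): 5 * 552 B + 257 B (last, 257 <= 556 OK)
Total bytes sent = payload + n_frags * header = 3017 + 6*20 = 3017 + 120 = 3137 B

6, 3137


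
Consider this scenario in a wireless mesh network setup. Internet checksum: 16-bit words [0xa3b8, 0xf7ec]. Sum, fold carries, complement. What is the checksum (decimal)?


Given words: [0xa3b8, 0xf7ec]
Step 1: Sum all words
Raw sum = 41912 + 63468 = 105380
Step 2: Fold carry: (39844 + 1) = 39845
One's complement = ~39845 & 0xFFFF = 25690

25690


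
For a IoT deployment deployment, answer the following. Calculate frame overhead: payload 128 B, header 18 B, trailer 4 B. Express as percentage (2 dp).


Given: payload = 128 B, header = 18 B, trailer = 4 B
Overhead bytes = header + trailer = 18 + 4 = 22
Total frame = payload + overhead = 128 + 22 = 150
Overhead % = 22 / 150 * 100 = 14.6667% -> 14.67% (2 dp)

14.67


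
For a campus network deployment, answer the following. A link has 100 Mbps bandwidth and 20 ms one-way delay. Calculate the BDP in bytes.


Given: bandwidth = 100 Mbps, delay = 20 ms
BDP in bits = 100 * 10^6 * 20 / 1000
BDP in bits = 2000000
BDP in bytes = 2000000 / 8 = 250000

250000


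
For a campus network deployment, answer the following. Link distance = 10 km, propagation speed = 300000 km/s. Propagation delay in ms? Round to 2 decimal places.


Given: distance = 10 km, speed = 300000 km/s
Delay = distance / speed = 10 / 300000 seconds
Delay in ms = 10 * 1000 / 300000
Delay = 0.0333 ms
Rounded to 2 dp = 0.03 ms

0.03


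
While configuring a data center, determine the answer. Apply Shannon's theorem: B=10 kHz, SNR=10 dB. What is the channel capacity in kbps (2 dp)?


Given: B = 10 kHz, SNR = 10 dB
SNR linear = 10^(10/10) = 10
1 + SNR = 11
log2(11) = 3.4594316186
C = 10 * 1000 * 3.4594316186 = 34594.3162 bps
C = 34.594316 kbps -> 34.59 kbps (2 dp)

34.59


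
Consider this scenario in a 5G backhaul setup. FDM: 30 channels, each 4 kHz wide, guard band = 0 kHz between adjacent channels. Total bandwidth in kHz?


Given: 30 channels, 4 kHz each, guard = 0 kHz
Channel bandwidth = 30 * 4 = 120 kHz
Guard bands = 29 gaps * 0 kHz = 0 kHz
Total = 120 + 0 = 120 kHz

120


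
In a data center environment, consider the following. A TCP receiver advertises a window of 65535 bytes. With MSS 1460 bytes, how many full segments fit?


Given: RWND = 65535 bytes, MSS = 1460 bytes
Full segments = floor(RWND / MSS)
Full segments = floor(65535 / 1460)
Full segments = floor(44.887) = 44

44


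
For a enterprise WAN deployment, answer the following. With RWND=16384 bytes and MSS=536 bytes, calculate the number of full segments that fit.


Given: RWND = 16384 bytes, MSS = 536 bytes
Full segments = floor(RWND / MSS)
Full segments = floor(16384 / 536)
Full segments = floor(30.5672) = 30

30


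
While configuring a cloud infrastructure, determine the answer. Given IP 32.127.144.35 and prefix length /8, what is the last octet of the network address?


Given: IP = 32.127.144.35, prefix = /8
Subnet mask = 255.0.0.0
Last octet of IP: 35
Last octet of mask: 0
Network last octet = 35 AND 0 = 0

0


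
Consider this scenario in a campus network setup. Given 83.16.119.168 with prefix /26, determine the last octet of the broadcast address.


Given: IP = 83.16.119.168, prefix = /26
Host bits = 32 - 26 = 6
Network last octet = 168 AND mask = 128
Host part size = 2^6 - 1 = 63
Broadcast last octet = 128 OR 63 = 191

191


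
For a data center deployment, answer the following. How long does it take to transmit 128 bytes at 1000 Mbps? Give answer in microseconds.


Given: packet = 128 bytes, bandwidth = 1000 Mbps
Packet in bits = 128 * 8 = 1024 bits
Bandwidth = 1000 * 10^6 = 1000000000 bps
Time = 1024 / 1000000000 seconds
Time in us = 1024 * 10^6 / 1000000000 = 1.024

1.024


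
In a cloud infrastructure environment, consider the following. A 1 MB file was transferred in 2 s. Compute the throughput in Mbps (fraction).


Given: file = 1 MB, time = 2 s
File in Mb = 1 * 8 = 8 Mb
Throughput = 8 / 2 Mbps
Throughput = 4 Mbps

4


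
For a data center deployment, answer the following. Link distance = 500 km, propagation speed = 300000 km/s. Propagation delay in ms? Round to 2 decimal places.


Given: distance = 500 km, speed = 300000 km/s
Delay = distance / speed = 500 / 300000 seconds
Delay in ms = 500 * 1000 / 300000
Delay = 1.6667 ms
Rounded to 2 dp = 1.67 ms

1.67


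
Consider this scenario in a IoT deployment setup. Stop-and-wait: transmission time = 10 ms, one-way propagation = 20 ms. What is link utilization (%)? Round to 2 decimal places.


Given: Ttrans = 10 ms, Tprop = 20 ms
RTT = 2 * Tprop = 2 * 20 = 40 ms
U = Ttrans / (Ttrans + RTT)
U = 10 / (10 + 40)
U = 10 / 50 = 0.2
U% = 20.00%

20.00


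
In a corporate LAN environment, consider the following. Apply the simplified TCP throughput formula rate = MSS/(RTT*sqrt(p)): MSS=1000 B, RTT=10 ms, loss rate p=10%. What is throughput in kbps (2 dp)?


Given: MSS = 1000 bytes, RTT = 10 ms, loss = 10%
RTT in seconds = 10 / 1000 = 0.01
Loss rate = 10% = 0.1
sqrt(loss) = sqrt(0.1) = 0.316227766017
Throughput (bytes/s) = 1000 / (0.01 * 0.316227766017) = 316227.7660
Throughput (kbps) = 316227.7660 * 8 / 1000 = 2529.822128 -> 2529.82 kbps (2 dp)

2529.82


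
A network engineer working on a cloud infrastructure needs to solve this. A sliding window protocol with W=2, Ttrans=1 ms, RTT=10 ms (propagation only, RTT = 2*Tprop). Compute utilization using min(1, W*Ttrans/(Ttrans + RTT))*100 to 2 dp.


Given: W = 2, Ttrans = 1 ms, RTT = 10 ms (= 2 * Tprop, Tprop = 5 ms)
Cycle time = Ttrans + RTT = 1 + 10 = 11 ms (first packet sent until its ACK returns)
W * Ttrans = 2 * 1 = 2 ms of sending per cycle
W * Ttrans / (Ttrans + RTT) = 2 / 11 = 0.181818
U = min(1, 0.181818) = 0.181818
U% = 18.18%

18.18


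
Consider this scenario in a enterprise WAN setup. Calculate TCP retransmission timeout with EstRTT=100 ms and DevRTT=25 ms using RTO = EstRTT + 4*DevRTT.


Given: EstRTT = 100 ms, DevRTT = 25 ms
Timeout = EstRTT + 4 * DevRTT
4 * DevRTT = 4 * 25 = 100
Timeout = 100 + 100 = 200 ms

200


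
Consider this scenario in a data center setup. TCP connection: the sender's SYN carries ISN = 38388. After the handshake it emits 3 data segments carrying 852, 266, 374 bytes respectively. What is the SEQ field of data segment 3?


The SYN occupies sequence number ISN = 38388, so the first data byte is ISN + 1 = 38389.
SEQ of data segment i = (ISN + 1) + sum of payload sizes of segments 1..i-1.
Segment 1: SEQ = 38389, payload = 852 bytes
Segment 2: SEQ = 39241, payload = 266 bytes
Segment 3: SEQ = 39507, payload = 374 bytes
SEQ of segment 3 = 38389 + 852 + 266 = 39507

39507


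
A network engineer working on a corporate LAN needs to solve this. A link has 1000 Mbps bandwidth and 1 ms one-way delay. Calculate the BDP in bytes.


Given: bandwidth = 1000 Mbps, delay = 1 ms
BDP in bits = 1000 * 10^6 * 1 / 1000
BDP in bits = 1000000
BDP in bytes = 1000000 / 8 = 125000

125000


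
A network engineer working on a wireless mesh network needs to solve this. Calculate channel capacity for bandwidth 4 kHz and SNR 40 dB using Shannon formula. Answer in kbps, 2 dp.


Given: B = 4 kHz, SNR = 40 dB
SNR linear = 10^(40/10) = 10000
1 + SNR = 10001
log2(10001) = 13.2878566418
C = 4 * 1000 * 13.2878566418 = 53151.4266 bps
C = 53.151427 kbps -> 53.15 kbps (2 dp)

53.15


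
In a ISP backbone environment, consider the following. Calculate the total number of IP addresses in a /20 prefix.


Given: CIDR prefix /20
Host bits = 32 - 20 = 12
Total addresses = 2^12 = 4096

4096


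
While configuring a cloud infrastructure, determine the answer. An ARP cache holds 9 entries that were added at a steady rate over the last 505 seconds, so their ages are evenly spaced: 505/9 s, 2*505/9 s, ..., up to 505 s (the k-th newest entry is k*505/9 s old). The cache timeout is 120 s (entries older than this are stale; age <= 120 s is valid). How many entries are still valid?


Ages are k * 505/9 s for k = 1..9 (spacing = 56.1111 s).
Entry k is valid iff k * 505/9 <= 120 iff k <= 9 * 120 / 505 = 2.1386
n_valid = floor(2.1386) = 2
(n_stale = 9 - 2 = 7)

2


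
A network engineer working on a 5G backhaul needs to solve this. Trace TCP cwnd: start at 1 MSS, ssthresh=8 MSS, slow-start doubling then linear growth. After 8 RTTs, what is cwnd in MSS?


RTT 0: cwnd = 1 MSS (initial)
RTT 1: cwnd = 2 MSS (slow start, doubled)
RTT 2: cwnd = 4 MSS (slow start, doubled)
RTT 3: cwnd = 8 MSS (slow start, doubled)
RTT 4: cwnd = 9 MSS (congestion avoidance, +1)
RTT 5: cwnd = 10 MSS (congestion avoidance, +1)
RTT 6: cwnd = 11 MSS (congestion avoidance, +1)
RTT 7: cwnd = 12 MSS (congestion avoidance, +1)
RTT 8: cwnd = 13 MSS (congestion avoidance, +1)

13


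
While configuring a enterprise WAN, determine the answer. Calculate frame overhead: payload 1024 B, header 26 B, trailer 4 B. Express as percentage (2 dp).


Given: payload = 1024 B, header = 26 B, trailer = 4 B
Overhead bytes = header + trailer = 26 + 4 = 30
Total frame = payload + overhead = 1024 + 30 = 1054
Overhead % = 30 / 1054 * 100 = 2.8463% -> 2.85% (2 dp)

2.85


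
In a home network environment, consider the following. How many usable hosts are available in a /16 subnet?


Given: subnet mask /16
Host bits = 32 - 16 = 16
Total addresses = 2^16 = 65536
Usable hosts = 65536 - 2 (network + broadcast) = 65534

65534


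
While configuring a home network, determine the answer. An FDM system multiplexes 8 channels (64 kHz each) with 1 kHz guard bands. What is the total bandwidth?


Given: 8 channels, 64 kHz each, guard = 1 kHz
Channel bandwidth = 8 * 64 = 512 kHz
Guard bands = 7 gaps * 1 kHz = 7 kHz
Total = 512 + 7 = 519 kHz

519


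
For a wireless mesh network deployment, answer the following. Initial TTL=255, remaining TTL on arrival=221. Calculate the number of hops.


Given: initial TTL = 255, received TTL = 221
Hops = initial TTL - received TTL
Hops = 255 - 221 = 34

34


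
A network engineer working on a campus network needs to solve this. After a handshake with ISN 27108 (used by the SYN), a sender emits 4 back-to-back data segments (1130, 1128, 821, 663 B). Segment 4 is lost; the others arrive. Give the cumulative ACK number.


SYN uses sequence number 27108; first data byte = ISN + 1 = 27109.
Segment 1: SEQ = 27109, len = 1130 B, covers [27109, 28238]
Segment 2: SEQ = 28239, len = 1128 B, covers [28239, 29366]
Segment 3: SEQ = 29367, len = 821 B, covers [29367, 30187]
Segment 4: SEQ = 30188, len = 663 B, covers [30188, 30850] [LOST]
In-order data received: bytes [27109, 30187] (segments 1..3).
Segment 4 missing -> gap begins at byte 30188.
Cumulative ACK = next expected in-order byte = 27109 + 1130 + 1128 + 821 = 30188

30188


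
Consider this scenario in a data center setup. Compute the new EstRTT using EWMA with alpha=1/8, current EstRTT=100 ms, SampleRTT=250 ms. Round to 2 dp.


Given: EstRTT = 100 ms, SampleRTT = 250 ms, alpha = 1/8
New EstRTT = (1 - alpha) * EstRTT + alpha * SampleRTT
(7/8) * 100 = 87.5
(1/8) * 250 = 31.25
New EstRTT = 87.5 + 31.25 = 118.75 ms -> 118.75 ms (2 dp)

118.75


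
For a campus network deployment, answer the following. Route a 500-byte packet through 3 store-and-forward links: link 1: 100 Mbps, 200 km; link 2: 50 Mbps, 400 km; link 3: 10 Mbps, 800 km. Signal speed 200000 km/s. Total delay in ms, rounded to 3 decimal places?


Packet = 500 bytes = 4000 bits. Store-and-forward: sum (t_trans + t_prop) per link.
Link 1: t_trans = 4000/(100*10^6) s = 0.0400 ms; t_prop = 200/200000 s = 1.0000 ms; subtotal = 1.0400 ms
Link 2: t_trans = 4000/(50*10^6) s = 0.0800 ms; t_prop = 400/200000 s = 2.0000 ms; subtotal = 2.0800 ms
Link 3: t_trans = 4000/(10*10^6) s = 0.4000 ms; t_prop = 800/200000 s = 4.0000 ms; subtotal = 4.4000 ms
End-to-end = 1.0400 + 2.0800 + 4.4000 = 7.5200 ms -> 7.520 ms (3 dp)

7.520


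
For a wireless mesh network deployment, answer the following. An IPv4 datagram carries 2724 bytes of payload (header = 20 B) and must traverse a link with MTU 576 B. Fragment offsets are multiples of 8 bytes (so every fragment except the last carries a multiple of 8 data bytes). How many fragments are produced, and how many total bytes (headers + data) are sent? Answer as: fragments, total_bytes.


Max data per non-final fragment = floor((MTU - header)/8)*8 = floor((576 - 20)/8)*8 = floor(556/8)*8 = 552 B
Final fragment needs no 8-byte alignment: it can carry up to MTU - header = 556 B
Non-final fragments needed = ceil((payload - 556) / 552) = ceil(2168/552) = ceil(3.9275) = 4
Number of fragments = 4 + 1 = 5
Fragment sizes (data): 4 * 552 B + 516 B (last, 516 <= 556 OK)
Total bytes sent = payload + n_frags * header = 2724 + 5*20 = 2724 + 100 = 2824 B

5, 2824


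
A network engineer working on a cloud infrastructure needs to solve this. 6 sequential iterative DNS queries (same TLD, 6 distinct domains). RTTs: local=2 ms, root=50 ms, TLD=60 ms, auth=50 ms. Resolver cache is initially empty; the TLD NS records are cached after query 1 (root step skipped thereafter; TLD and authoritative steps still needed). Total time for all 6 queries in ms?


Lookup 1 (cold cache): local + root + TLD + auth = 2 + 50 + 60 + 50 = 162 ms
Lookups 2..6 (TLD NS cached -> skip root; new domain -> still ask TLD and auth): local + TLD + auth = 2 + 60 + 50 = 112 ms each
Remaining 5 lookups: 5 * 112 = 560 ms
Total = 162 + 560 = 722 ms

722


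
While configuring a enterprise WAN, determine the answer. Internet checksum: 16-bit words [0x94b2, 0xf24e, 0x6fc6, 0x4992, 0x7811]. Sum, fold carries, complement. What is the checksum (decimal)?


Given words: [0x94b2, 0xf24e, 0x6fc6, 0x4992, 0x7811]
Step 1: Sum all words
Raw sum = 38066 + 62030 + 28614 + 18834 + 30737 = 178281
Step 2: Fold carry: (47209 + 2) = 47211
One's complement = ~47211 & 0xFFFF = 18324

18324


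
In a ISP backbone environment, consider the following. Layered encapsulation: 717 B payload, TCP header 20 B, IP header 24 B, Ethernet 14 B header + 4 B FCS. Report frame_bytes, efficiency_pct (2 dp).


TCP segment = 717 + 20 = 737 B
IP packet = 737 + 24 = 761 B
Ethernet frame = 761 + 14 + 4 = 779 B
Efficiency = app / frame = 717 / 779 = 0.920411 = 92.0411% -> 92.04% (2 dp)

779, 92.04


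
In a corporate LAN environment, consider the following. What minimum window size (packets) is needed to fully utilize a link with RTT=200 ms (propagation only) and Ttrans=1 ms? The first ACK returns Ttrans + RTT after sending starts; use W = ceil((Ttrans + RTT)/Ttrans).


Given: Ttrans = 1 ms, RTT = 200 ms (= 2 * Tprop, Tprop = 100 ms)
Time until first ACK returns = Ttrans + RTT = 1 + 200 = 201 ms
Need W * Ttrans >= Ttrans + RTT  ->  W >= (Ttrans + RTT) / Ttrans
(Ttrans + RTT) / Ttrans = 201 / 1 = 201
W_min = ceil(201) = 201

201


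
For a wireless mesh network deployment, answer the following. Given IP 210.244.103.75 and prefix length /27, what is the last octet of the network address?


Given: IP = 210.244.103.75, prefix = /27
Subnet mask = 255.255.255.224
Last octet of IP: 75
Last octet of mask: 224
Network last octet = 75 AND 224 = 64

64


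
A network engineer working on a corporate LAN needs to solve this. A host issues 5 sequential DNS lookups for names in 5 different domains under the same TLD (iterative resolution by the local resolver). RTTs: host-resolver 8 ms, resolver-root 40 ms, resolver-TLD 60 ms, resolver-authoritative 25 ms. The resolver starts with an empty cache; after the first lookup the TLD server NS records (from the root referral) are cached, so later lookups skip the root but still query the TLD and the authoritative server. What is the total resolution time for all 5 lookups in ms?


Lookup 1 (cold cache): local + root + TLD + auth = 8 + 40 + 60 + 25 = 133 ms
Lookups 2..5 (TLD NS cached -> skip root; new domain -> still ask TLD and auth): local + TLD + auth = 8 + 60 + 25 = 93 ms each
Remaining 4 lookups: 4 * 93 = 372 ms
Total = 133 + 372 = 505 ms

505


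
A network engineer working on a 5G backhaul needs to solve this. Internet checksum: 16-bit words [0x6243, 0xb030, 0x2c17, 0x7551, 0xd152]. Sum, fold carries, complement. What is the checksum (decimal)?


Given words: [0x6243, 0xb030, 0x2c17, 0x7551, 0xd152]
Step 1: Sum all words
Raw sum = 25155 + 45104 + 11287 + 30033 + 53586 = 165165
Step 2: Fold carry: (34093 + 2) = 34095
One's complement = ~34095 & 0xFFFF = 31440

31440


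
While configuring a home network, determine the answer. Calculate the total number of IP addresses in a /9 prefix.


Given: CIDR prefix /9
Host bits = 32 - 9 = 23
Total addresses = 2^23 = 8388608

8388608


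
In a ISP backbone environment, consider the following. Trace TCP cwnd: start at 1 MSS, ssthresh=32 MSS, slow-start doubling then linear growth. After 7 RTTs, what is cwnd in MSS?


RTT 0: cwnd = 1 MSS (initial)
RTT 1: cwnd = 2 MSS (slow start, doubled)
RTT 2: cwnd = 4 MSS (slow start, doubled)
RTT 3: cwnd = 8 MSS (slow start, doubled)
RTT 4: cwnd = 16 MSS (slow start, doubled)
RTT 5: cwnd = 32 MSS (slow start, doubled)
RTT 6: cwnd = 33 MSS (congestion avoidance, +1)
RTT 7: cwnd = 34 MSS (congestion avoidance, +1)

34


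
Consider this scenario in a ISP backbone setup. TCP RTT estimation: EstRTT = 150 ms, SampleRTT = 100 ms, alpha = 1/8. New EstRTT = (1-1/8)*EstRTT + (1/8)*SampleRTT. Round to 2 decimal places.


Given: EstRTT = 150 ms, SampleRTT = 100 ms, alpha = 1/8
New EstRTT = (1 - alpha) * EstRTT + alpha * SampleRTT
(7/8) * 150 = 131.25
(1/8) * 100 = 12.5
New EstRTT = 131.25 + 12.5 = 143.75 ms -> 143.75 ms (2 dp)

143.75


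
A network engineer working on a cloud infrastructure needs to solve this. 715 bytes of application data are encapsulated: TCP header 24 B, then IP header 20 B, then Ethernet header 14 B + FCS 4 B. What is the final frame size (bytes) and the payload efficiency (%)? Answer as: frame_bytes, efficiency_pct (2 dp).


TCP segment = 715 + 24 = 739 B
IP packet = 739 + 20 = 759 B
Ethernet frame = 759 + 14 + 4 = 777 B
Efficiency = app / frame = 715 / 777 = 0.920206 = 92.0206% -> 92.02% (2 dp)

777, 92.02


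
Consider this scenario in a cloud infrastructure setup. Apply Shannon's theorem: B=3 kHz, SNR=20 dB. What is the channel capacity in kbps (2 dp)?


Given: B = 3 kHz, SNR = 20 dB
SNR linear = 10^(20/10) = 100
1 + SNR = 101
log2(101) = 6.6582114828
C = 3 * 1000 * 6.6582114828 = 19974.6344 bps
C = 19.974634 kbps -> 19.97 kbps (2 dp)

19.97


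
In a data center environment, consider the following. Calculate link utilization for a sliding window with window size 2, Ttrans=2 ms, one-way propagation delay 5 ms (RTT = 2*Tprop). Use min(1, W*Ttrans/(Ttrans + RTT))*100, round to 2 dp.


Given: W = 2, Ttrans = 2 ms, RTT = 10 ms (= 2 * Tprop, Tprop = 5 ms)
Cycle time = Ttrans + RTT = 2 + 10 = 12 ms (first packet sent until its ACK returns)
W * Ttrans = 2 * 2 = 4 ms of sending per cycle
W * Ttrans / (Ttrans + RTT) = 4 / 12 = 0.333333
U = min(1, 0.333333) = 0.333333
U% = 33.33%

33.33


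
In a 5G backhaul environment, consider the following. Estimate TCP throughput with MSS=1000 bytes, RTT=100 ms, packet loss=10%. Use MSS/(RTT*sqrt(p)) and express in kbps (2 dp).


Given: MSS = 1000 bytes, RTT = 100 ms, loss = 10%
RTT in seconds = 100 / 1000 = 0.1
Loss rate = 10% = 0.1
sqrt(loss) = sqrt(0.1) = 0.316227766017
Throughput (bytes/s) = 1000 / (0.1 * 0.316227766017) = 31622.7766
Throughput (kbps) = 31622.7766 * 8 / 1000 = 252.982213 -> 252.98 kbps (2 dp)

252.98


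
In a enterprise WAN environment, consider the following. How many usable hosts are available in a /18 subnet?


Given: subnet mask /18
Host bits = 32 - 18 = 14
Total addresses = 2^14 = 16384
Usable hosts = 16384 - 2 (network + broadcast) = 16382

16382


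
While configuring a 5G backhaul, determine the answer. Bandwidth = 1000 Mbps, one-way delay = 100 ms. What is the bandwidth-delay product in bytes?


Given: bandwidth = 1000 Mbps, delay = 100 ms
BDP in bits = 1000 * 10^6 * 100 / 1000
BDP in bits = 100000000
BDP in bytes = 100000000 / 8 = 12500000

12500000


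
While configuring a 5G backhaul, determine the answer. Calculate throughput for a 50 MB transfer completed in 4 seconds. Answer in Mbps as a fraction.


Given: file = 50 MB, time = 4 s
File in Mb = 50 * 8 = 400 Mb
Throughput = 400 / 4 Mbps
Throughput = 100 Mbps

100


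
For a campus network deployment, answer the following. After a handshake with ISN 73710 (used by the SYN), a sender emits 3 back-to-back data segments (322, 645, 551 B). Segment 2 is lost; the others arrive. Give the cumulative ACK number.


SYN uses sequence number 73710; first data byte = ISN + 1 = 73711.
Segment 1: SEQ = 73711, len = 322 B, covers [73711, 74032]
Segment 2: SEQ = 74033, len = 645 B, covers [74033, 74677] [LOST]
Segment 3: SEQ = 74678, len = 551 B, covers [74678, 75228]
In-order data received: bytes [73711, 74032] (segments 1..1).
Segment 2 missing -> gap begins at byte 74033; later segments buffered out of order.
Cumulative ACK = next expected in-order byte = 73711 + 322 = 74033

74033


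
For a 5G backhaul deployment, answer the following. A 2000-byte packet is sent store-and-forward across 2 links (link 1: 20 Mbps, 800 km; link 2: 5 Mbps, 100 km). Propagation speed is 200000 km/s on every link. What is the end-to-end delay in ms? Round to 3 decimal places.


Packet = 2000 bytes = 16000 bits. Store-and-forward: sum (t_trans + t_prop) per link.
Link 1: t_trans = 16000/(20*10^6) s = 0.8000 ms; t_prop = 800/200000 s = 4.0000 ms; subtotal = 4.8000 ms
Link 2: t_trans = 16000/(5*10^6) s = 3.2000 ms; t_prop = 100/200000 s = 0.5000 ms; subtotal = 3.7000 ms
End-to-end = 4.8000 + 3.7000 = 8.5000 ms -> 8.500 ms (3 dp)

8.500


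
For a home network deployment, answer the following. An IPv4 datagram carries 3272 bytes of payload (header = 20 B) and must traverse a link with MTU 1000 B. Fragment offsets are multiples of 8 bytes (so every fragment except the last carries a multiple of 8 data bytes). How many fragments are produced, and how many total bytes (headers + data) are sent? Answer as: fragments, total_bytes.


Max data per non-final fragment = floor((MTU - header)/8)*8 = floor((1000 - 20)/8)*8 = floor(980/8)*8 = 976 B
Final fragment needs no 8-byte alignment: it can carry up to MTU - header = 980 B
Non-final fragments needed = ceil((payload - 980) / 976) = ceil(2292/976) = ceil(2.3484) = 3
Number of fragments = 3 + 1 = 4
Fragment sizes (data): 3 * 976 B + 344 B (last, 344 <= 980 OK)
Total bytes sent = payload + n_frags * header = 3272 + 4*20 = 3272 + 80 = 3352 B

4, 3352


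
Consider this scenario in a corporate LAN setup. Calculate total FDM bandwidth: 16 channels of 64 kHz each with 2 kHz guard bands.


Given: 16 channels, 64 kHz each, guard = 2 kHz
Channel bandwidth = 16 * 64 = 1024 kHz
Guard bands = 15 gaps * 2 kHz = 30 kHz
Total = 1024 + 30 = 1054 kHz

1054


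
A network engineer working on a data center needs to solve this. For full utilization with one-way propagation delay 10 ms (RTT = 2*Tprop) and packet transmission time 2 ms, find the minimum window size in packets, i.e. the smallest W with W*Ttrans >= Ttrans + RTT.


Given: Ttrans = 2 ms, RTT = 20 ms (= 2 * Tprop, Tprop = 10 ms)
Time until first ACK returns = Ttrans + RTT = 2 + 20 = 22 ms
Need W * Ttrans >= Ttrans + RTT  ->  W >= (Ttrans + RTT) / Ttrans
(Ttrans + RTT) / Ttrans = 22 / 2 = 11
W_min = ceil(11) = 11

11


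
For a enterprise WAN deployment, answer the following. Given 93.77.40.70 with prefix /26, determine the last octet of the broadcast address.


Given: IP = 93.77.40.70, prefix = /26
Host bits = 32 - 26 = 6
Network last octet = 70 AND mask = 64
Host part size = 2^6 - 1 = 63
Broadcast last octet = 64 OR 63 = 127

127


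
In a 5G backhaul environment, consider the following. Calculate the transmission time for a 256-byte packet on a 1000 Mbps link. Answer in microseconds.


Given: packet = 256 bytes, bandwidth = 1000 Mbps
Packet in bits = 256 * 8 = 2048 bits
Bandwidth = 1000 * 10^6 = 1000000000 bps
Time = 2048 / 1000000000 seconds
Time in us = 2048 * 10^6 / 1000000000 = 2.048

2.048


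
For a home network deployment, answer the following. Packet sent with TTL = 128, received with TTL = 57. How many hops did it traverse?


Given: initial TTL = 128, received TTL = 57
Hops = initial TTL - received TTL
Hops = 128 - 57 = 71

71


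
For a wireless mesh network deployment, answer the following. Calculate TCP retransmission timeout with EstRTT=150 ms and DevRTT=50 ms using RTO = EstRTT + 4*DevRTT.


Given: EstRTT = 150 ms, DevRTT = 50 ms
Timeout = EstRTT + 4 * DevRTT
4 * DevRTT = 4 * 50 = 200
Timeout = 150 + 200 = 350 ms

350


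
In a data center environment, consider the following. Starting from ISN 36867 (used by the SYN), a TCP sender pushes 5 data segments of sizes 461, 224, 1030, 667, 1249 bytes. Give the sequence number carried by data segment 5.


The SYN occupies sequence number ISN = 36867, so the first data byte is ISN + 1 = 36868.
SEQ of data segment i = (ISN + 1) + sum of payload sizes of segments 1..i-1.
Segment 1: SEQ = 36868, payload = 461 bytes
Segment 2: SEQ = 37329, payload = 224 bytes
Segment 3: SEQ = 37553, payload = 1030 bytes
Segment 4: SEQ = 38583, payload = 667 bytes
Segment 5: SEQ = 39250, payload = 1249 bytes
SEQ of segment 5 = 36868 + 461 + 224 + 1030 + 667 = 39250

39250


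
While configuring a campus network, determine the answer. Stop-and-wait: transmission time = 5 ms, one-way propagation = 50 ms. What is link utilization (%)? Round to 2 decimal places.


Given: Ttrans = 5 ms, Tprop = 50 ms
RTT = 2 * Tprop = 2 * 50 = 100 ms
U = Ttrans / (Ttrans + RTT)
U = 5 / (5 + 100)
U = 5 / 105 = 0.047619
U% = 4.76%

4.76


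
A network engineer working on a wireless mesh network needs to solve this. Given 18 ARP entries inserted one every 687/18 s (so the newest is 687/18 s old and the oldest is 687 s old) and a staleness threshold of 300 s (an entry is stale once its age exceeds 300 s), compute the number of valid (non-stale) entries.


Ages are k * 687/18 s for k = 1..18 (spacing = 38.1667 s).
Entry k is valid iff k * 687/18 <= 300 iff k <= 18 * 300 / 687 = 7.8603
n_valid = floor(7.8603) = 7
(n_stale = 18 - 7 = 11)

7


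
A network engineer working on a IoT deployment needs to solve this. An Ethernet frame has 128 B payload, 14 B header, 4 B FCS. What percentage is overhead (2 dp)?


Given: payload = 128 B, header = 14 B, trailer = 4 B
Overhead bytes = header + trailer = 14 + 4 = 18
Total frame = payload + overhead = 128 + 18 = 146
Overhead % = 18 / 146 * 100 = 12.3288% -> 12.33% (2 dp)

12.33


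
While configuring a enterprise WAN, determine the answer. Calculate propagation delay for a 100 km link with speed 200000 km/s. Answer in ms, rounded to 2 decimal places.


Given: distance = 100 km, speed = 200000 km/s
Delay = distance / speed = 100 / 200000 seconds
Delay in ms = 100 * 1000 / 200000
Delay = 0.5000 ms
Rounded to 2 dp = 0.50 ms

0.50


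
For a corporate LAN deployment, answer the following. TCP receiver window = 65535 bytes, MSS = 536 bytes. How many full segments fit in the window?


Given: RWND = 65535 bytes, MSS = 536 bytes
Full segments = floor(RWND / MSS)
Full segments = floor(65535 / 536)
Full segments = floor(122.2668) = 122

122


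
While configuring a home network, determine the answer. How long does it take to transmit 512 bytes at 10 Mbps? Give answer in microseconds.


Given: packet = 512 bytes, bandwidth = 10 Mbps
Packet in bits = 512 * 8 = 4096 bits
Bandwidth = 10 * 10^6 = 10000000 bps
Time = 4096 / 10000000 seconds
Time in us = 4096 * 10^6 / 10000000 = 409.6

409.6


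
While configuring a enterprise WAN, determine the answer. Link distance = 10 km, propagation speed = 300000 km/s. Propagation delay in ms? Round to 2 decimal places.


Given: distance = 10 km, speed = 300000 km/s
Delay = distance / speed = 10 / 300000 seconds
Delay in ms = 10 * 1000 / 300000
Delay = 0.0333 ms
Rounded to 2 dp = 0.03 ms

0.03


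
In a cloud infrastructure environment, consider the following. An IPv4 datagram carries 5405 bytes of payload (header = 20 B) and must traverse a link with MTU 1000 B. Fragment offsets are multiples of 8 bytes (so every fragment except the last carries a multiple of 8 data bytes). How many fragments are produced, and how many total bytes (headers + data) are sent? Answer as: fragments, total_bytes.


Max data per non-final fragment = floor((MTU - header)/8)*8 = floor((1000 - 20)/8)*8 = floor(980/8)*8 = 976 B
Final fragment needs no 8-byte alignment: it can carry up to MTU - header = 980 B
Non-final fragments needed = ceil((payload - 980) / 976) = ceil(4425/976) = ceil(4.5338) = 5
Number of fragments = 5 + 1 = 6
Fragment sizes (data): 5 * 976 B + 525 B (last, 525 <= 980 OK)
Total bytes sent = payload + n_frags * header = 5405 + 6*20 = 5405 + 120 = 5525 B

6, 5525


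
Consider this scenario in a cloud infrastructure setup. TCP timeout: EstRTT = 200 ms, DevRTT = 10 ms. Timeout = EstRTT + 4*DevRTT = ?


Given: EstRTT = 200 ms, DevRTT = 10 ms
Timeout = EstRTT + 4 * DevRTT
4 * DevRTT = 4 * 10 = 40
Timeout = 200 + 40 = 240 ms

240


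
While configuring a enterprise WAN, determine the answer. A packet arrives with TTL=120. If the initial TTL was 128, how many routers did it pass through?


Given: initial TTL = 128, received TTL = 120
Hops = initial TTL - received TTL
Hops = 128 - 120 = 8

8


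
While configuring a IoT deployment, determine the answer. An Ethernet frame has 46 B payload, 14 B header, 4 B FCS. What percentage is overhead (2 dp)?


Given: payload = 46 B, header = 14 B, trailer = 4 B
Overhead bytes = header + trailer = 14 + 4 = 18
Total frame = payload + overhead = 46 + 18 = 64
Overhead % = 18 / 64 * 100 = 28.1250% -> 28.13% (2 dp)

28.13


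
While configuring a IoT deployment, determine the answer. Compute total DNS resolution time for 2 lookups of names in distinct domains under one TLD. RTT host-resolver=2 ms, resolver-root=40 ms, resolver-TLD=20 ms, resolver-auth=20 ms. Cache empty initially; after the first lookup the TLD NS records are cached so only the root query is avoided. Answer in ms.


Lookup 1 (cold cache): local + root + TLD + auth = 2 + 40 + 20 + 20 = 82 ms
Lookups 2..2 (TLD NS cached -> skip root; new domain -> still ask TLD and auth): local + TLD + auth = 2 + 20 + 20 = 42 ms each
Remaining 1 lookups: 1 * 42 = 42 ms
Total = 82 + 42 = 124 ms

124


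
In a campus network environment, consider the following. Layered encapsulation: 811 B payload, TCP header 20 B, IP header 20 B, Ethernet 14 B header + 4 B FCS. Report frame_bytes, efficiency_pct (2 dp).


TCP segment = 811 + 20 = 831 B
IP packet = 831 + 20 = 851 B
Ethernet frame = 851 + 14 + 4 = 869 B
Efficiency = app / frame = 811 / 869 = 0.933257 = 93.3257% -> 93.33% (2 dp)

869, 93.33


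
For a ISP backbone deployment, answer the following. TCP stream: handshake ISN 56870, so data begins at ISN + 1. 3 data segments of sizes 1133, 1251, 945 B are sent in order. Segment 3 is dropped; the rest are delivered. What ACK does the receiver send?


SYN uses sequence number 56870; first data byte = ISN + 1 = 56871.
Segment 1: SEQ = 56871, len = 1133 B, covers [56871, 58003]
Segment 2: SEQ = 58004, len = 1251 B, covers [58004, 59254]
Segment 3: SEQ = 59255, len = 945 B, covers [59255, 60199] [LOST]
In-order data received: bytes [56871, 59254] (segments 1..2).
Segment 3 missing -> gap begins at byte 59255.
Cumulative ACK = next expected in-order byte = 56871 + 1133 + 1251 = 59255

59255


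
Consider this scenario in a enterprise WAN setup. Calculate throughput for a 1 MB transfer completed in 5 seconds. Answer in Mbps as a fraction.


Given: file = 1 MB, time = 5 s
File in Mb = 1 * 8 = 8 Mb
Throughput = 8 / 5 Mbps
Throughput = 8/5 Mbps

8/5


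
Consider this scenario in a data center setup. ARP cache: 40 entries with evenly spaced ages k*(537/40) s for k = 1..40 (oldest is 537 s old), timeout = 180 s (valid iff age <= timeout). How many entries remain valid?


Ages are k * 537/40 s for k = 1..40 (spacing = 13.4250 s).
Entry k is valid iff k * 537/40 <= 180 iff k <= 40 * 180 / 537 = 13.4078
n_valid = floor(13.4078) = 13
(n_stale = 40 - 13 = 27)

13


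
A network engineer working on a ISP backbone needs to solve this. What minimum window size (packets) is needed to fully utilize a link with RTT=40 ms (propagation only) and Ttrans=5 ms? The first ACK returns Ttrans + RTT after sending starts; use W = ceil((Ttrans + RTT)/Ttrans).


Given: Ttrans = 5 ms, RTT = 40 ms (= 2 * Tprop, Tprop = 20 ms)
Time until first ACK returns = Ttrans + RTT = 5 + 40 = 45 ms
Need W * Ttrans >= Ttrans + RTT  ->  W >= (Ttrans + RTT) / Ttrans
(Ttrans + RTT) / Ttrans = 45 / 5 = 9
W_min = ceil(9) = 9

9


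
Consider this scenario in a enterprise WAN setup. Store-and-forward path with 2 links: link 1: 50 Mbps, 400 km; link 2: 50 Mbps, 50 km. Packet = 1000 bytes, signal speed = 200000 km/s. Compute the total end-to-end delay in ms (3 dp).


Packet = 1000 bytes = 8000 bits. Store-and-forward: sum (t_trans + t_prop) per link.
Link 1: t_trans = 8000/(50*10^6) s = 0.1600 ms; t_prop = 400/200000 s = 2.0000 ms; subtotal = 2.1600 ms
Link 2: t_trans = 8000/(50*10^6) s = 0.1600 ms; t_prop = 50/200000 s = 0.2500 ms; subtotal = 0.4100 ms
End-to-end = 2.1600 + 0.4100 = 2.5700 ms -> 2.570 ms (3 dp)

2.570


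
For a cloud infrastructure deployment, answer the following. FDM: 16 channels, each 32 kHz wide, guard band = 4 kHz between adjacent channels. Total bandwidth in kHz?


Given: 16 channels, 32 kHz each, guard = 4 kHz
Channel bandwidth = 16 * 32 = 512 kHz
Guard bands = 15 gaps * 4 kHz = 60 kHz
Total = 512 + 60 = 572 kHz

572


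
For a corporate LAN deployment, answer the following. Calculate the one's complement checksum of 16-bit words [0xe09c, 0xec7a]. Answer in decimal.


Given words: [0xe09c, 0xec7a]
Step 1: Sum all words
Raw sum = 57500 + 60538 = 118038
Step 2: Fold carry: (52502 + 1) = 52503
One's complement = ~52503 & 0xFFFF = 13032

13032


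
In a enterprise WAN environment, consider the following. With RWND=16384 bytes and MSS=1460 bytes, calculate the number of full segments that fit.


Given: RWND = 16384 bytes, MSS = 1460 bytes
Full segments = floor(RWND / MSS)
Full segments = floor(16384 / 1460)
Full segments = floor(11.2219) = 11

11


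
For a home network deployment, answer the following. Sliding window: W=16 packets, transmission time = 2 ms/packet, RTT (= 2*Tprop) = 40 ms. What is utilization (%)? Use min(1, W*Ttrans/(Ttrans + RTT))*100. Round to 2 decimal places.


Given: W = 16, Ttrans = 2 ms, RTT = 40 ms (= 2 * Tprop, Tprop = 20 ms)
Cycle time = Ttrans + RTT = 2 + 40 = 42 ms (first packet sent until its ACK returns)
W * Ttrans = 16 * 2 = 32 ms of sending per cycle
W * Ttrans / (Ttrans + RTT) = 32 / 42 = 0.761905
U = min(1, 0.761905) = 0.761905
U% = 76.19%

76.19


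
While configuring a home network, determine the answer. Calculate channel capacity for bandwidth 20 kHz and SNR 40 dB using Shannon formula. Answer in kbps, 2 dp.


Given: B = 20 kHz, SNR = 40 dB
SNR linear = 10^(40/10) = 10000
1 + SNR = 10001
log2(10001) = 13.2878566418
C = 20 * 1000 * 13.2878566418 = 265757.1328 bps
C = 265.757133 kbps -> 265.76 kbps (2 dp)

265.76


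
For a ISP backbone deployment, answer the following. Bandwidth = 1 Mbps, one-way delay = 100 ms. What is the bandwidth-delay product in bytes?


Given: bandwidth = 1 Mbps, delay = 100 ms
BDP in bits = 1 * 10^6 * 100 / 1000
BDP in bits = 100000
BDP in bytes = 100000 / 8 = 12500

12500


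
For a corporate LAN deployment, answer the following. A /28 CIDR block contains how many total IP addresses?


Given: CIDR prefix /28
Host bits = 32 - 28 = 4
Total addresses = 2^4 = 16

16


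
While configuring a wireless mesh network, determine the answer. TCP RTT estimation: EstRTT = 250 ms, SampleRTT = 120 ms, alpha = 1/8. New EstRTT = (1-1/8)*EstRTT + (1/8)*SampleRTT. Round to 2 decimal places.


Given: EstRTT = 250 ms, SampleRTT = 120 ms, alpha = 1/8
New EstRTT = (1 - alpha) * EstRTT + alpha * SampleRTT
(7/8) * 250 = 218.75
(1/8) * 120 = 15
New EstRTT = 218.75 + 15 = 233.75 ms -> 233.75 ms (2 dp)

233.75


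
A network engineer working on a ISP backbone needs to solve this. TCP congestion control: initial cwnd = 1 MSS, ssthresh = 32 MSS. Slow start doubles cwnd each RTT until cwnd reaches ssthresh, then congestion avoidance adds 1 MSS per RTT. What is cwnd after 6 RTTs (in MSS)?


RTT 0: cwnd = 1 MSS (initial)
RTT 1: cwnd = 2 MSS (slow start, doubled)
RTT 2: cwnd = 4 MSS (slow start, doubled)
RTT 3: cwnd = 8 MSS (slow start, doubled)
RTT 4: cwnd = 16 MSS (slow start, doubled)
RTT 5: cwnd = 32 MSS (slow start, doubled)
RTT 6: cwnd = 33 MSS (congestion avoidance, +1)

33


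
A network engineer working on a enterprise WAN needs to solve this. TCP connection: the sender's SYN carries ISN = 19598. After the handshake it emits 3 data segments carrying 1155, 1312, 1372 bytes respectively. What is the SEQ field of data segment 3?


The SYN occupies sequence number ISN = 19598, so the first data byte is ISN + 1 = 19599.
SEQ of data segment i = (ISN + 1) + sum of payload sizes of segments 1..i-1.
Segment 1: SEQ = 19599, payload = 1155 bytes
Segment 2: SEQ = 20754, payload = 1312 bytes
Segment 3: SEQ = 22066, payload = 1372 bytes
SEQ of segment 3 = 19599 + 1155 + 1312 = 22066

22066


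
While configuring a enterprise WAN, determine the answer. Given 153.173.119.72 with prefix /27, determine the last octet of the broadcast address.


Given: IP = 153.173.119.72, prefix = /27
Host bits = 32 - 27 = 5
Network last octet = 72 AND mask = 64
Host part size = 2^5 - 1 = 31
Broadcast last octet = 64 OR 31 = 95

95


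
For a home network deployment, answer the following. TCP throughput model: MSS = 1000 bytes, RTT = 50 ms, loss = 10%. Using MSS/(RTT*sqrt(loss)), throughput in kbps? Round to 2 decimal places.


Given: MSS = 1000 bytes, RTT = 50 ms, loss = 10%
RTT in seconds = 50 / 1000 = 0.05
Loss rate = 10% = 0.1
sqrt(loss) = sqrt(0.1) = 0.316227766017
Throughput (bytes/s) = 1000 / (0.05 * 0.316227766017) = 63245.5532
Throughput (kbps) = 63245.5532 * 8 / 1000 = 505.964426 -> 505.96 kbps (2 dp)

505.96
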